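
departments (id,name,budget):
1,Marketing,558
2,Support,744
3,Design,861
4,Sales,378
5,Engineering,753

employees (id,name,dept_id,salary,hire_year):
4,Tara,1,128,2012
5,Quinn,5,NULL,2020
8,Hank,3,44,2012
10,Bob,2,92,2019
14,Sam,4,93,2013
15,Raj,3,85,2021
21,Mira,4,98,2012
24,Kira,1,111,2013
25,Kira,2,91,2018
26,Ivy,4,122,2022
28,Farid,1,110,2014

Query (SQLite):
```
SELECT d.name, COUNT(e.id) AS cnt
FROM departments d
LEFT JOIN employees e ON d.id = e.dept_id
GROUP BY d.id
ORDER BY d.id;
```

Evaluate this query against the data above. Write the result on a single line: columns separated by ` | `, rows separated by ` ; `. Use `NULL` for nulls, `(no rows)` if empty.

LEFT JOIN keeps every departments row; unmatched ones get NULL for employees columns.
Group by departments.id and compute COUNT(e.id). COUNT(col) of an all-NULL group is 0.
  1: ids {4, 24, 28} → COUNT(e.id)=3
  2: ids {10, 25} → COUNT(e.id)=2
  3: ids {8, 15} → COUNT(e.id)=2
  4: ids {14, 21, 26} → COUNT(e.id)=3
  5: ids {5} → COUNT(e.id)=1

Marketing | 3 ; Support | 2 ; Design | 2 ; Sales | 3 ; Engineering | 1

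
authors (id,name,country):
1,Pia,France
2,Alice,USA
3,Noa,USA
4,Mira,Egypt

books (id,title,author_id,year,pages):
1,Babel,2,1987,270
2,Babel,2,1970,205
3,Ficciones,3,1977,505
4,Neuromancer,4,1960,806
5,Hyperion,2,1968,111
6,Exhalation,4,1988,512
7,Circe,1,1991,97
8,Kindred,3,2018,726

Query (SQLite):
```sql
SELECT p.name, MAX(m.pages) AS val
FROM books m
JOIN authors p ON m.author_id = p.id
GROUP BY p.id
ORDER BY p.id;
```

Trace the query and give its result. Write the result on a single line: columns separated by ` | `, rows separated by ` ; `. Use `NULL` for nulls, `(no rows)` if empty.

Pia | 97 ; Alice | 270 ; Noa | 726 ; Mira | 806

Join each books row to its authors via author_id.
Group joined rows by authors.id; compute MAX(m.pages) per group.
  1: ids {7} → MAX(m.pages)=97
  2: ids {1, 2, 5} → MAX(m.pages)=270
  3: ids {3, 8} → MAX(m.pages)=726
  4: ids {4, 6} → MAX(m.pages)=806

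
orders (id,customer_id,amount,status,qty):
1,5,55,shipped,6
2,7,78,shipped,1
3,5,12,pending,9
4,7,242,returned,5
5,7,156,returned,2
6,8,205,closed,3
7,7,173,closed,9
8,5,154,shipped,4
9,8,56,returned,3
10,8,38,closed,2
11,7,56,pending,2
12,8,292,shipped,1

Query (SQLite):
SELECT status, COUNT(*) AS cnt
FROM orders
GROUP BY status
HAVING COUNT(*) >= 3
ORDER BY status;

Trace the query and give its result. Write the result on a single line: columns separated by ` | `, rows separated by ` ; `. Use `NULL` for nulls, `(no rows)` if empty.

Partition orders by status; compute COUNT(*) within each group.
HAVING: keep groups with count ≥ 3.
  closed: ids {6, 7, 10} → COUNT(*)=3
  pending: ids {3, 11} → COUNT(*)=2
  returned: ids {4, 5, 9} → COUNT(*)=3
  shipped: ids {1, 2, 8, 12} → COUNT(*)=4

closed | 3 ; returned | 3 ; shipped | 4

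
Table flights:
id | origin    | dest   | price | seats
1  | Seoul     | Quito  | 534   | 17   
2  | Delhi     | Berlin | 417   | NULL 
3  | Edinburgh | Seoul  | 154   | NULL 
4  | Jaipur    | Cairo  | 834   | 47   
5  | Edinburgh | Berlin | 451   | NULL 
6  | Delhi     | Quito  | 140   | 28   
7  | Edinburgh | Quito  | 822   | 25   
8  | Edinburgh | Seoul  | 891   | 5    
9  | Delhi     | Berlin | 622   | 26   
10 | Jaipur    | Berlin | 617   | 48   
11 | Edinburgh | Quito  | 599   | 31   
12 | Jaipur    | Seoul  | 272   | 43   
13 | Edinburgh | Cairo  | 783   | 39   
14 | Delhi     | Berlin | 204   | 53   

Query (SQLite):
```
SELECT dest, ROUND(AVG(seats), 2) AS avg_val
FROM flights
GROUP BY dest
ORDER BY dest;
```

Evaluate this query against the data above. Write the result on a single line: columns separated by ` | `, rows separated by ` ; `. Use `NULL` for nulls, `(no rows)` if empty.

Partition flights by dest; compute ROUND(AVG(seats), 2) within each group.
  Berlin: ids {2, 5, 9, 10, 14} → ROUND(AVG(seats), 2)=42.33
  Cairo: ids {4, 13} → ROUND(AVG(seats), 2)=43
  Quito: ids {1, 6, 7, 11} → ROUND(AVG(seats), 2)=25.25
  Seoul: ids {3, 8, 12} → ROUND(AVG(seats), 2)=24

Berlin | 42.33 ; Cairo | 43 ; Quito | 25.25 ; Seoul | 24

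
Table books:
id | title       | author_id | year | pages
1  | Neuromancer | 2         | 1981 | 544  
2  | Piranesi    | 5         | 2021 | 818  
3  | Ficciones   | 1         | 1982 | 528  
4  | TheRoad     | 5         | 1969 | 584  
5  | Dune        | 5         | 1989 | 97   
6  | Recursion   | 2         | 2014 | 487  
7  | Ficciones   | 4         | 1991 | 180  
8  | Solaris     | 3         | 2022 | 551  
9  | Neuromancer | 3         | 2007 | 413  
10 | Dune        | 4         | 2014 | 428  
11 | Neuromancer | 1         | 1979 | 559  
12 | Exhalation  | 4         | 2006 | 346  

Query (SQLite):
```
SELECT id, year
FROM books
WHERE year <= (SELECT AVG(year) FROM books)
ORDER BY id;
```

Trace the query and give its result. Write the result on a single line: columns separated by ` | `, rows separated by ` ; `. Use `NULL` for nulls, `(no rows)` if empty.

Scalar subquery: AVG(year) over all books rows = 1997.916667 (≈; comparison uses full precision).
Keep rows where year <= that value.

1 | 1981 ; 3 | 1982 ; 4 | 1969 ; 5 | 1989 ; 7 | 1991 ; 11 | 1979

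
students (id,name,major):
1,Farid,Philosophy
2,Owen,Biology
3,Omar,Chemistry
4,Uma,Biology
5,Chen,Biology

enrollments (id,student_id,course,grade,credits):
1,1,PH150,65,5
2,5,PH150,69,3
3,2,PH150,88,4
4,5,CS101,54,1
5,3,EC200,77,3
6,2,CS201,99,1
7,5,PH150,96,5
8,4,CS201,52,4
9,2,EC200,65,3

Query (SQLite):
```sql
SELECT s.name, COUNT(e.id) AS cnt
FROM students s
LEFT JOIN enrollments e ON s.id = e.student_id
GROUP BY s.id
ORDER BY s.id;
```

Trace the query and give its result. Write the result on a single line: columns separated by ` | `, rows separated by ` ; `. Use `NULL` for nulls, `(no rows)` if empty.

Farid | 1 ; Owen | 3 ; Omar | 1 ; Uma | 1 ; Chen | 3

LEFT JOIN keeps every students row; unmatched ones get NULL for enrollments columns.
Group by students.id and compute COUNT(e.id). COUNT(col) of an all-NULL group is 0.
  1: ids {1} → COUNT(e.id)=1
  2: ids {3, 6, 9} → COUNT(e.id)=3
  3: ids {5} → COUNT(e.id)=1
  4: ids {8} → COUNT(e.id)=1
  5: ids {2, 4, 7} → COUNT(e.id)=3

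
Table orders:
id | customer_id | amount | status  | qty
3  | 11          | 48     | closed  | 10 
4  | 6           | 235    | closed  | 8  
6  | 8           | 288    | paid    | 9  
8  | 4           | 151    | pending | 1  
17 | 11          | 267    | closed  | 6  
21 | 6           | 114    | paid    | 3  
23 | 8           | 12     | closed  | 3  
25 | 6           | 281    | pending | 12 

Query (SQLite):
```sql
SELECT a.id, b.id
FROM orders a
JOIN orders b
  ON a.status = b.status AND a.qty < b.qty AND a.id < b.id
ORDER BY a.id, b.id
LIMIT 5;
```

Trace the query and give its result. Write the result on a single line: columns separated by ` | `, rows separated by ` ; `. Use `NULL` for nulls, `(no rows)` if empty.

8 | 25

Pairs (a,b) with same status, a.qty < b.qty, a.id < b.id.
status groups: closed:{3,4,17,23} paid:{6,21} pending:{8,25}
Ordered by (a.id, b.id); first 5.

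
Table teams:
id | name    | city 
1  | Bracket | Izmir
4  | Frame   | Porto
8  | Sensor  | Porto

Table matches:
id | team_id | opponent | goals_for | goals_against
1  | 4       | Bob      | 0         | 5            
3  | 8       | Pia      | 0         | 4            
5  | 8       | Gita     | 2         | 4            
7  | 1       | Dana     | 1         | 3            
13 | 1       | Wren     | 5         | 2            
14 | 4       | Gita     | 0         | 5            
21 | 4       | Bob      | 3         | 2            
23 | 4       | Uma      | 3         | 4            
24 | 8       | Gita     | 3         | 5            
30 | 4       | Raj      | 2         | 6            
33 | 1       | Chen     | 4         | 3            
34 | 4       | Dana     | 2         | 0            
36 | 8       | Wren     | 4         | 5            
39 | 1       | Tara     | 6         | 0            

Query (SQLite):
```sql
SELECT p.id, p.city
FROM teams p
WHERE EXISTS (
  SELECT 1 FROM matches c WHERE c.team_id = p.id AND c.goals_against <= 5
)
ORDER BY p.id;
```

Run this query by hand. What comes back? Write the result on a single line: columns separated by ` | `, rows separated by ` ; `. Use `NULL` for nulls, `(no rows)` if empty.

1 | Izmir ; 4 | Porto ; 8 | Porto

For each teams row, check whether any matches with matching team_id has goals_against <= 5.
Keep rows where that is true.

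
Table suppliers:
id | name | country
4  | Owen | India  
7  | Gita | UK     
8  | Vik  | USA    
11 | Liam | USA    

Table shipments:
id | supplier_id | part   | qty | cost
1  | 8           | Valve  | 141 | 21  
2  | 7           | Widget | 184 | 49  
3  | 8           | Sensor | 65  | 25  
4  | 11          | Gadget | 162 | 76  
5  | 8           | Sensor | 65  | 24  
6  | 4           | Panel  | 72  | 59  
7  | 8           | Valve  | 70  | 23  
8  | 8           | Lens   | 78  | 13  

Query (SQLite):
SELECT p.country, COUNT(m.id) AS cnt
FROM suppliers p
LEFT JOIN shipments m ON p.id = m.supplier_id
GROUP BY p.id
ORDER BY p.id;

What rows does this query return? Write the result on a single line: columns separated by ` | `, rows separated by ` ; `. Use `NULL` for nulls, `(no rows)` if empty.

India | 1 ; UK | 1 ; USA | 5 ; USA | 1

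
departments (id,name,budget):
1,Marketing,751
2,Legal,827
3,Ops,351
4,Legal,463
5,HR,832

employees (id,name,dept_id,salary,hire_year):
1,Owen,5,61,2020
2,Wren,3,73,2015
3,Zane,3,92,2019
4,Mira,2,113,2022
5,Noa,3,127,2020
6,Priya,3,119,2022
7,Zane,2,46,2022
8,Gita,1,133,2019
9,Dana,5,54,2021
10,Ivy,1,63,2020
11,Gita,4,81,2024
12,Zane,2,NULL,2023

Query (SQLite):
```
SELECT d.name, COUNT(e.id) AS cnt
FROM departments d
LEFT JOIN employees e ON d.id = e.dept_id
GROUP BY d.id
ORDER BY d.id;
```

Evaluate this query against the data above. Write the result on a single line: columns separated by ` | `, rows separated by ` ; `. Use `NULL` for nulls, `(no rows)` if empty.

LEFT JOIN keeps every departments row; unmatched ones get NULL for employees columns.
Group by departments.id and compute COUNT(e.id). COUNT(col) of an all-NULL group is 0.
  1: ids {8, 10} → COUNT(e.id)=2
  2: ids {4, 7, 12} → COUNT(e.id)=3
  3: ids {2, 3, 5, 6} → COUNT(e.id)=4
  4: ids {11} → COUNT(e.id)=1
  5: ids {1, 9} → COUNT(e.id)=2

Marketing | 2 ; Legal | 3 ; Ops | 4 ; Legal | 1 ; HR | 2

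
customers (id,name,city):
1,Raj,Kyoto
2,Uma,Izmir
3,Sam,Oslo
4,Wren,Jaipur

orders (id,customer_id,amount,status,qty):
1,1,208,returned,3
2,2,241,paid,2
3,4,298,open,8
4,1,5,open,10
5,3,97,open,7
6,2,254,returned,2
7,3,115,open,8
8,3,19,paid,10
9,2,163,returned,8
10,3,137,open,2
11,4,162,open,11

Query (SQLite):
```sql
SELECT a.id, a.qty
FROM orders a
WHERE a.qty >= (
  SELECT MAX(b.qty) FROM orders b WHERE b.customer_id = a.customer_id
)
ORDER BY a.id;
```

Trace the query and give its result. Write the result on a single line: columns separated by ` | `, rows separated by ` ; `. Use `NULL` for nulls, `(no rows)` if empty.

For each orders row a, compute MAX(qty) over rows sharing a.customer_id.
Keep row a if a.qty >= that per-group MAX.
  customer_id=1: MAX(qty) = 10
  customer_id=2: MAX(qty) = 8
  customer_id=3: MAX(qty) = 10
  customer_id=4: MAX(qty) = 11

4 | 10 ; 8 | 10 ; 9 | 8 ; 11 | 11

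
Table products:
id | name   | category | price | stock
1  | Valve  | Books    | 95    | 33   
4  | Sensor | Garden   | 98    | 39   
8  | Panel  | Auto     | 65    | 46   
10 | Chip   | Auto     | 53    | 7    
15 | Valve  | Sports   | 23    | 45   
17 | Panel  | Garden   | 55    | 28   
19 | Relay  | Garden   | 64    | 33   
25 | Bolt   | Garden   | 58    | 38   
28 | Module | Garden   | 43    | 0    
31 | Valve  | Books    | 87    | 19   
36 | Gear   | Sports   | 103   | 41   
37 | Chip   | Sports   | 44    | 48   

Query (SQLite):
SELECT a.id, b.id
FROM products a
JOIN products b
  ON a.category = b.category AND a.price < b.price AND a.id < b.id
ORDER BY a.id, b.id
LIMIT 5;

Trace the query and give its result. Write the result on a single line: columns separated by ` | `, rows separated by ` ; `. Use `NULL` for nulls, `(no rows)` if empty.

15 | 36 ; 15 | 37 ; 17 | 19 ; 17 | 25

Pairs (a,b) with same category, a.price < b.price, a.id < b.id.
category groups: Auto:{8,10} Books:{1,31} Garden:{4,17,19,25,28} Sports:{15,36,37}
Ordered by (a.id, b.id); first 5.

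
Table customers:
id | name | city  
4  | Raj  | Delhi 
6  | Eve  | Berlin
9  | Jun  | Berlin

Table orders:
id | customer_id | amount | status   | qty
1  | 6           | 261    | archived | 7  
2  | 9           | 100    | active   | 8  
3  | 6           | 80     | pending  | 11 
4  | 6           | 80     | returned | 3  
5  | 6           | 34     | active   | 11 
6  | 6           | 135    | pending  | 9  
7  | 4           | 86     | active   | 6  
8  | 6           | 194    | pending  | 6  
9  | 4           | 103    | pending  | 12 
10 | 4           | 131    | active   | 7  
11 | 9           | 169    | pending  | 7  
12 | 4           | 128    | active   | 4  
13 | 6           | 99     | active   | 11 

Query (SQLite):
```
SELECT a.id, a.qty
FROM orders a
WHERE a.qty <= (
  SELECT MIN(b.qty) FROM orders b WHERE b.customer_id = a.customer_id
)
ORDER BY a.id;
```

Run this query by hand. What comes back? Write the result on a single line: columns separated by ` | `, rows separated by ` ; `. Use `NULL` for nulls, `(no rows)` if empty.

4 | 3 ; 11 | 7 ; 12 | 4

For each orders row a, compute MIN(qty) over rows sharing a.customer_id.
Keep row a if a.qty <= that per-group MIN.
  customer_id=4: MIN(qty) = 4
  customer_id=6: MIN(qty) = 3
  customer_id=9: MIN(qty) = 7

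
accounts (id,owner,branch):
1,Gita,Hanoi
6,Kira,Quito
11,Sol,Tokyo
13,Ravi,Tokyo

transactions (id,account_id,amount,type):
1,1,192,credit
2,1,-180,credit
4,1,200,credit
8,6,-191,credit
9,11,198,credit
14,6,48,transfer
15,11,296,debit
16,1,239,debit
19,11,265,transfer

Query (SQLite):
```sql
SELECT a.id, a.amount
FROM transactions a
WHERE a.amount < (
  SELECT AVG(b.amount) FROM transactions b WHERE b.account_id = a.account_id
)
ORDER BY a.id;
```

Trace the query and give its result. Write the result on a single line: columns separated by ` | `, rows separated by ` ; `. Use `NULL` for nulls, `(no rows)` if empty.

For each transactions row a, compute AVG(amount) over rows sharing a.account_id.
Keep row a if a.amount < that per-group AVG.
  account_id=1: AVG(amount) = 112.75
  account_id=6: AVG(amount) = -71.5
  account_id=11: AVG(amount) = 253.0

2 | -180 ; 8 | -191 ; 9 | 198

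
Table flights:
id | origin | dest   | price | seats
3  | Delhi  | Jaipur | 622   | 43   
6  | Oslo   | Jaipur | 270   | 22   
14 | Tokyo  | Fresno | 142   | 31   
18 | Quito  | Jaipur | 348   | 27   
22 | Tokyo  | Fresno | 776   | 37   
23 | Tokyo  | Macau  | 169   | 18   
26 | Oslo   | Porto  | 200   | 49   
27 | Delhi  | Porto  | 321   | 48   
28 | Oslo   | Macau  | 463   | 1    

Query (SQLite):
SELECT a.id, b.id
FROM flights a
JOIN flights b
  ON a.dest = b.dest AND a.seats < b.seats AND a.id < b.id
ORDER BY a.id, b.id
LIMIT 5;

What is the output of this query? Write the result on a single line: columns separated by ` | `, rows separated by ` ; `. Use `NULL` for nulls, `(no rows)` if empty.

Pairs (a,b) with same dest, a.seats < b.seats, a.id < b.id.
dest groups: Fresno:{14,22} Jaipur:{3,6,18} Macau:{23,28} Porto:{26,27}
Ordered by (a.id, b.id); first 5.

6 | 18 ; 14 | 22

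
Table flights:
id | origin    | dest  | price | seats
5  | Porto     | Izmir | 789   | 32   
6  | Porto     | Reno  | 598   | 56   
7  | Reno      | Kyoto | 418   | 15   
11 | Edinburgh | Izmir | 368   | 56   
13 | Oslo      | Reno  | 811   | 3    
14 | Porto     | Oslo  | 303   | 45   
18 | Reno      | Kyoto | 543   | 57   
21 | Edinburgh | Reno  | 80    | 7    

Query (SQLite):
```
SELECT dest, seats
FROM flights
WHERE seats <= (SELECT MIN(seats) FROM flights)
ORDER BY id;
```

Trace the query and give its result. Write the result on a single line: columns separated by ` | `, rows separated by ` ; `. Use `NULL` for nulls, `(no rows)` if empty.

Reno | 3

Scalar subquery: MIN(seats) over all flights rows = 3.
Keep rows where seats <= that value.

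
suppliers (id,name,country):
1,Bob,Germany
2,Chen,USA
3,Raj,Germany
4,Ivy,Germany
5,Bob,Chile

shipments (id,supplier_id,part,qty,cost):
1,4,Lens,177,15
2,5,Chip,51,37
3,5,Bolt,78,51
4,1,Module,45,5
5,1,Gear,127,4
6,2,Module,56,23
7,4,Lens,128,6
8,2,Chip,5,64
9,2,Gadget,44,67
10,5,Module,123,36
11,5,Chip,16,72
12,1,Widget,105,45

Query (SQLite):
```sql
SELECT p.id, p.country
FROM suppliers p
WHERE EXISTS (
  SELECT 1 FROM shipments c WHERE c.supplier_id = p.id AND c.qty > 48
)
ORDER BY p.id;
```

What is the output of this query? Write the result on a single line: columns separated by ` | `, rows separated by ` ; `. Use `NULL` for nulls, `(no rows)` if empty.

1 | Germany ; 2 | USA ; 4 | Germany ; 5 | Chile

For each suppliers row, check whether any shipments with matching supplier_id has qty > 48.
Keep rows where that is true.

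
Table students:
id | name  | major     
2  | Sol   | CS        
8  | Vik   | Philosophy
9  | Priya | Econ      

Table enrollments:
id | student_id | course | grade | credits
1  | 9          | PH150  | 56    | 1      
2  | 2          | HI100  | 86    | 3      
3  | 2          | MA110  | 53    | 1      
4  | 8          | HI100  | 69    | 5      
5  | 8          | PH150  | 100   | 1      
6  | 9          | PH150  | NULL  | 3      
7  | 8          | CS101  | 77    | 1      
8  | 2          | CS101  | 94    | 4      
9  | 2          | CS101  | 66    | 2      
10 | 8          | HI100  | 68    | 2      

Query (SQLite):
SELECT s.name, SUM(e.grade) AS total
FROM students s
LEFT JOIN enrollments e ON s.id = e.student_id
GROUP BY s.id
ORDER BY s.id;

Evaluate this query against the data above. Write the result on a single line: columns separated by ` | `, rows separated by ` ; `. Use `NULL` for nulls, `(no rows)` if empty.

LEFT JOIN keeps every students row; unmatched ones get NULL for enrollments columns.
Group by students.id and compute SUM(e.grade). SUM over an all-NULL group is NULL.
  2: ids {2, 3, 8, 9} → SUM(e.grade)=299
  8: ids {4, 5, 7, 10} → SUM(e.grade)=314
  9: ids {1, 6} → SUM(e.grade)=56

Sol | 299 ; Vik | 314 ; Priya | 56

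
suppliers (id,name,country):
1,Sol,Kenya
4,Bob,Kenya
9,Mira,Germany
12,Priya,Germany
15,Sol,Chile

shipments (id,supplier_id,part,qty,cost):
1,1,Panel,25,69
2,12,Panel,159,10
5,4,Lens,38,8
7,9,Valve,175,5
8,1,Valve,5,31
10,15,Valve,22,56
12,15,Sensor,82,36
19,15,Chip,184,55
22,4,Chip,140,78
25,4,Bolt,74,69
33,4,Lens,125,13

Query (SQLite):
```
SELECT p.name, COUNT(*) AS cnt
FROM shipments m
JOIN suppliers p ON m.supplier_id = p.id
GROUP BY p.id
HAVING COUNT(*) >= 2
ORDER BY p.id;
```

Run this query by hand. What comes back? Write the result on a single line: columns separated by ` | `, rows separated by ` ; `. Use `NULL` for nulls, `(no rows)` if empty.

Sol | 2 ; Bob | 4 ; Sol | 3

Join each shipments row to its suppliers via supplier_id.
Group joined rows by suppliers.id; compute COUNT(*) per group.
HAVING: keep groups with count ≥ 2.
  1: ids {1, 8} → COUNT(*)=2
  4: ids {5, 22, 25, 33} → COUNT(*)=4
  9: ids {7} → COUNT(*)=1
  12: ids {2} → COUNT(*)=1
  15: ids {10, 12, 19} → COUNT(*)=3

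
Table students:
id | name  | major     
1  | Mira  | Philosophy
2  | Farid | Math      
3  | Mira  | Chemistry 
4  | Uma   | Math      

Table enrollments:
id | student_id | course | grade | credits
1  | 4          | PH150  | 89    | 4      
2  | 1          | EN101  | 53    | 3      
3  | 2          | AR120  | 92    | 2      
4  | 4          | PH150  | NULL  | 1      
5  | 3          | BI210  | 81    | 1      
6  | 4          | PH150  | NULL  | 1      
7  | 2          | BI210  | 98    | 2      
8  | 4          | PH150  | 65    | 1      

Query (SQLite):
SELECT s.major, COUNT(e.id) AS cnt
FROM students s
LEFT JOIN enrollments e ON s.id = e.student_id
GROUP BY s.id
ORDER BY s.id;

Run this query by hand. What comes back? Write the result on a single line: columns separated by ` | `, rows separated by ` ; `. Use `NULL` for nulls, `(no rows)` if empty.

Philosophy | 1 ; Math | 2 ; Chemistry | 1 ; Math | 4

LEFT JOIN keeps every students row; unmatched ones get NULL for enrollments columns.
Group by students.id and compute COUNT(e.id). COUNT(col) of an all-NULL group is 0.
  1: ids {2} → COUNT(e.id)=1
  2: ids {3, 7} → COUNT(e.id)=2
  3: ids {5} → COUNT(e.id)=1
  4: ids {1, 4, 6, 8} → COUNT(e.id)=4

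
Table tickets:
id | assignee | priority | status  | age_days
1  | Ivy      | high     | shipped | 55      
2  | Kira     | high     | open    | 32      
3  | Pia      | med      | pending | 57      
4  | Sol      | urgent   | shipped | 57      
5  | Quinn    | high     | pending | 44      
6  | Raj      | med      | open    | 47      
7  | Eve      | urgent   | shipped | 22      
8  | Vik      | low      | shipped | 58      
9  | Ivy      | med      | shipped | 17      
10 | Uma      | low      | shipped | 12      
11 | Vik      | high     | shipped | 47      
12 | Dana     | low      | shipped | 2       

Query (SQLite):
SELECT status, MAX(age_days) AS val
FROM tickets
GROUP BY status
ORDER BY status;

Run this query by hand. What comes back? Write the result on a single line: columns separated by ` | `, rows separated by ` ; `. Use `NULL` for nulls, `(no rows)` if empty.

Partition tickets by status; compute MAX(age_days) within each group.
  open: ids {2, 6} → MAX(age_days)=47
  pending: ids {3, 5} → MAX(age_days)=57
  shipped: ids {1, 4, 7, 8, 9, 10, 11, 12} → MAX(age_days)=58

open | 47 ; pending | 57 ; shipped | 58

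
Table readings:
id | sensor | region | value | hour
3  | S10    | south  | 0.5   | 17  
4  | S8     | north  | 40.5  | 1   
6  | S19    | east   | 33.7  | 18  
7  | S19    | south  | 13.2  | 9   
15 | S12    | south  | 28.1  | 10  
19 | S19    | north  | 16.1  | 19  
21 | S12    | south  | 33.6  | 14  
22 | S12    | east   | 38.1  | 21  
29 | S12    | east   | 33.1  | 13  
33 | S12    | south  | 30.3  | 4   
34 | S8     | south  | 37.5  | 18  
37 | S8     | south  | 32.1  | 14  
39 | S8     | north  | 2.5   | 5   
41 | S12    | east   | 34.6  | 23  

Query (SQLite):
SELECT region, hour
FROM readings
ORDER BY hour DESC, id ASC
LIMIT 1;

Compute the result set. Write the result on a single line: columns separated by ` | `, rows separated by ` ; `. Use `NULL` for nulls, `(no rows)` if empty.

Sort by hour desc, tiebreak id asc: (23, id=41), (21, id=22), (19, id=19), (18, id=6) …. Take first 1.

east | 23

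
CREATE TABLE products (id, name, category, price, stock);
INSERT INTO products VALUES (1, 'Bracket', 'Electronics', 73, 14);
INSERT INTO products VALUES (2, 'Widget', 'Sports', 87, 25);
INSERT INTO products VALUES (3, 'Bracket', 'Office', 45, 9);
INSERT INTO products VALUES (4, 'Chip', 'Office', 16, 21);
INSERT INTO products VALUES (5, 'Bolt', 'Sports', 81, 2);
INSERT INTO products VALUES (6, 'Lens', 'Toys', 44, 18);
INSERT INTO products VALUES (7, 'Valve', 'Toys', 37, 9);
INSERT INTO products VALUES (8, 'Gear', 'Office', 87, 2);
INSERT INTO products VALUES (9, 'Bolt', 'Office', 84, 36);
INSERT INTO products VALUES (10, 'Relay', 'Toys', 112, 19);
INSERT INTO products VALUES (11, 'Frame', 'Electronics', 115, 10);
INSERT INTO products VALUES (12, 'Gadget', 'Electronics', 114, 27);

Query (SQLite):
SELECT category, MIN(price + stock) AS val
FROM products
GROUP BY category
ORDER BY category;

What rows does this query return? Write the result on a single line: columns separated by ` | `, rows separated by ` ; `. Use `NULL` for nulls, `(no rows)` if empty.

Electronics | 87 ; Office | 37 ; Sports | 83 ; Toys | 46

For each row compute price + stock.
Group by category; take MIN of the expression per group.
  Electronics: ids {1, 11, 12} → MIN(price + stock)=87
  Office: ids {3, 4, 8, 9} → MIN(price + stock)=37
  Sports: ids {2, 5} → MIN(price + stock)=83
  Toys: ids {6, 7, 10} → MIN(price + stock)=46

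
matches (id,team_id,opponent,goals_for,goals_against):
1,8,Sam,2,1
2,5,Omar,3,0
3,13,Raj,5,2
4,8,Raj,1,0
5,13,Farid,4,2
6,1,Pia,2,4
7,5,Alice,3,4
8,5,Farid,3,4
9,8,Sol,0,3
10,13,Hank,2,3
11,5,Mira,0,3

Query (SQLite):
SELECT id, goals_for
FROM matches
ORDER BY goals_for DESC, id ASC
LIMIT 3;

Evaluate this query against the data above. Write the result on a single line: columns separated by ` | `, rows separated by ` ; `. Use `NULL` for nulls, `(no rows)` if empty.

3 | 5 ; 5 | 4 ; 2 | 3

Sort by goals_for desc, tiebreak id asc: (5, id=3), (4, id=5), (3, id=2), (3, id=7), (3, id=8), (2, id=1) …. Take first 3.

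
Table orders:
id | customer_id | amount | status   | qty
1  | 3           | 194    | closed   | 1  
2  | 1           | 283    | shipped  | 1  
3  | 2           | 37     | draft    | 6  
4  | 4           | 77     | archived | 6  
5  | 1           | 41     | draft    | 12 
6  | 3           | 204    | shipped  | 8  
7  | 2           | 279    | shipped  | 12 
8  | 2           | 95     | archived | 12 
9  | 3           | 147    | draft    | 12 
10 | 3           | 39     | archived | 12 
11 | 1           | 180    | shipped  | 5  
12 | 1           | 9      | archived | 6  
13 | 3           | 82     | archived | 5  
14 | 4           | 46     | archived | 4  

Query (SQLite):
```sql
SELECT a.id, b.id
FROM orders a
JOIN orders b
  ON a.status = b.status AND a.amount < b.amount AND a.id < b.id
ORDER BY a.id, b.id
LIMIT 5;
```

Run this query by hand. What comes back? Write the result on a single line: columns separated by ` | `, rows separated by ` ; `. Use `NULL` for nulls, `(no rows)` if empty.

3 | 5 ; 3 | 9 ; 4 | 8 ; 4 | 13 ; 5 | 9

Pairs (a,b) with same status, a.amount < b.amount, a.id < b.id.
status groups: archived:{4,8,10,12,13,14} closed:{1} draft:{3,5,9} shipped:{2,6,7,11}
Ordered by (a.id, b.id); first 5.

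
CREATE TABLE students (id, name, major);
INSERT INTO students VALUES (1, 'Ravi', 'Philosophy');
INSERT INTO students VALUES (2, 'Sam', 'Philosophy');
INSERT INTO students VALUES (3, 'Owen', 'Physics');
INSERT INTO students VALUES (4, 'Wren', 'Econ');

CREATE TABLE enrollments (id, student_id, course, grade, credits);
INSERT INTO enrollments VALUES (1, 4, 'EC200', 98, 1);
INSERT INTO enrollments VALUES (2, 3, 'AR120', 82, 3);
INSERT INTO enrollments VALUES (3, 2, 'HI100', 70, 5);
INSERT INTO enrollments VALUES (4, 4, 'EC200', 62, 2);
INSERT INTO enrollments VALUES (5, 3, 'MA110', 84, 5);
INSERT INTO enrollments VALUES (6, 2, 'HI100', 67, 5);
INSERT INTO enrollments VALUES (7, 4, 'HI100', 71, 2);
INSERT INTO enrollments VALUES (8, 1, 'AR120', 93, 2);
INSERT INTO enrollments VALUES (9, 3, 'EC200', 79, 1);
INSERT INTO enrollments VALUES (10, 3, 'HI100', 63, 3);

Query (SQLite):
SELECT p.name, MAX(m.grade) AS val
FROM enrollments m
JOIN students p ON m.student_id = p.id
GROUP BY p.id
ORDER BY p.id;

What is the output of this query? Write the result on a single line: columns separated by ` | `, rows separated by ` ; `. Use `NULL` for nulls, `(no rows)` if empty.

Ravi | 93 ; Sam | 70 ; Owen | 84 ; Wren | 98

Join each enrollments row to its students via student_id.
Group joined rows by students.id; compute MAX(m.grade) per group.
  1: ids {8} → MAX(m.grade)=93
  2: ids {3, 6} → MAX(m.grade)=70
  3: ids {2, 5, 9, 10} → MAX(m.grade)=84
  4: ids {1, 4, 7} → MAX(m.grade)=98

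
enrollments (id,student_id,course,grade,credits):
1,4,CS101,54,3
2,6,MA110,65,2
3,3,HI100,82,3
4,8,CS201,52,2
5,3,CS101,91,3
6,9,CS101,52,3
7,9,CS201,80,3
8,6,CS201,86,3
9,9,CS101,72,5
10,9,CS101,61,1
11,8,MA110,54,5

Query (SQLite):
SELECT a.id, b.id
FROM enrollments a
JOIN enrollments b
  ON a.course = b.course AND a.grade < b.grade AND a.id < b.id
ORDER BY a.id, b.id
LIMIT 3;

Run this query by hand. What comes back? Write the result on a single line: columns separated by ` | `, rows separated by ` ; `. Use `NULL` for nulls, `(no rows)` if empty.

1 | 5 ; 1 | 9 ; 1 | 10

Pairs (a,b) with same course, a.grade < b.grade, a.id < b.id.
course groups: CS101:{1,5,6,9,10} CS201:{4,7,8} HI100:{3} MA110:{2,11}
Ordered by (a.id, b.id); first 3.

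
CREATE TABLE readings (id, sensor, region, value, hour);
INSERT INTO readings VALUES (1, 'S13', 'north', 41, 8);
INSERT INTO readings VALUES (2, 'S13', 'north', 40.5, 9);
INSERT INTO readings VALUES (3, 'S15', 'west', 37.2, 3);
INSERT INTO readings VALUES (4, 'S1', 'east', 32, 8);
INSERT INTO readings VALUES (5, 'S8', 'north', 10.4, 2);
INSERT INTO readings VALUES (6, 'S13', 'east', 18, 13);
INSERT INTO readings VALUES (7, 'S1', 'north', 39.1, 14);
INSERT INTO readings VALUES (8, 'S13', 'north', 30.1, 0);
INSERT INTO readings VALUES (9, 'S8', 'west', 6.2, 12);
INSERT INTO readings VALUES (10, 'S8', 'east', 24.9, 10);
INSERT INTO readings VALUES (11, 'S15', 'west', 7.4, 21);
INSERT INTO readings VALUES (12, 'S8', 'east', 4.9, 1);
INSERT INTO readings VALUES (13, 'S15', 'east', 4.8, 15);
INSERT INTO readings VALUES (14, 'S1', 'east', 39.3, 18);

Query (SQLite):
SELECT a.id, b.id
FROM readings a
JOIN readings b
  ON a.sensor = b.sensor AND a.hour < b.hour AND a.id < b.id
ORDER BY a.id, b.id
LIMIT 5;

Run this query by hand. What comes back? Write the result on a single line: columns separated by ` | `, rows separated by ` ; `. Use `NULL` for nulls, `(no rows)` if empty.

Pairs (a,b) with same sensor, a.hour < b.hour, a.id < b.id.
sensor groups: S1:{4,7,14} S13:{1,2,6,8} S15:{3,11,13} S8:{5,9,10,12}
Ordered by (a.id, b.id); first 5.

1 | 2 ; 1 | 6 ; 2 | 6 ; 3 | 11 ; 3 | 13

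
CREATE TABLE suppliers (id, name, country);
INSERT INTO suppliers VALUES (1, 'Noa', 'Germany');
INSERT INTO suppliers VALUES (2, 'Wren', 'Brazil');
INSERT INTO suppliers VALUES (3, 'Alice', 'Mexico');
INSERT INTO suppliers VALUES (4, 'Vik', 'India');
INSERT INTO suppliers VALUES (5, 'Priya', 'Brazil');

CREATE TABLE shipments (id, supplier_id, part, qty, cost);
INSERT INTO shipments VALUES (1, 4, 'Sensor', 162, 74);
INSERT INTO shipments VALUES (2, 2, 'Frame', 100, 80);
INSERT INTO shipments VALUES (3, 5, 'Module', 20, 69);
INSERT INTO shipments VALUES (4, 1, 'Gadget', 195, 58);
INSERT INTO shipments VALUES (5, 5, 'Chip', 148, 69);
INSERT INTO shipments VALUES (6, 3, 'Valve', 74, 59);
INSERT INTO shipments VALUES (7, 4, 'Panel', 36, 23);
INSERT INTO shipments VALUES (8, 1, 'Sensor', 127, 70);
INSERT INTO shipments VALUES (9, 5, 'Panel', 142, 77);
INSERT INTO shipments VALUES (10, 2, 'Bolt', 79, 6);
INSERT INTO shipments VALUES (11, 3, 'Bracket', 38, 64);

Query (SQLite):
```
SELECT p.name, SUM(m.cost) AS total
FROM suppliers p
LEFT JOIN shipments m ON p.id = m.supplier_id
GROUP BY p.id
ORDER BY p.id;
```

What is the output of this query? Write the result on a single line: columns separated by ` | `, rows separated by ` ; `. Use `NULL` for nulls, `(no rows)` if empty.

LEFT JOIN keeps every suppliers row; unmatched ones get NULL for shipments columns.
Group by suppliers.id and compute SUM(m.cost). SUM over an all-NULL group is NULL.
  1: ids {4, 8} → SUM(m.cost)=128
  2: ids {2, 10} → SUM(m.cost)=86
  3: ids {6, 11} → SUM(m.cost)=123
  4: ids {1, 7} → SUM(m.cost)=97
  5: ids {3, 5, 9} → SUM(m.cost)=215

Noa | 128 ; Wren | 86 ; Alice | 123 ; Vik | 97 ; Priya | 215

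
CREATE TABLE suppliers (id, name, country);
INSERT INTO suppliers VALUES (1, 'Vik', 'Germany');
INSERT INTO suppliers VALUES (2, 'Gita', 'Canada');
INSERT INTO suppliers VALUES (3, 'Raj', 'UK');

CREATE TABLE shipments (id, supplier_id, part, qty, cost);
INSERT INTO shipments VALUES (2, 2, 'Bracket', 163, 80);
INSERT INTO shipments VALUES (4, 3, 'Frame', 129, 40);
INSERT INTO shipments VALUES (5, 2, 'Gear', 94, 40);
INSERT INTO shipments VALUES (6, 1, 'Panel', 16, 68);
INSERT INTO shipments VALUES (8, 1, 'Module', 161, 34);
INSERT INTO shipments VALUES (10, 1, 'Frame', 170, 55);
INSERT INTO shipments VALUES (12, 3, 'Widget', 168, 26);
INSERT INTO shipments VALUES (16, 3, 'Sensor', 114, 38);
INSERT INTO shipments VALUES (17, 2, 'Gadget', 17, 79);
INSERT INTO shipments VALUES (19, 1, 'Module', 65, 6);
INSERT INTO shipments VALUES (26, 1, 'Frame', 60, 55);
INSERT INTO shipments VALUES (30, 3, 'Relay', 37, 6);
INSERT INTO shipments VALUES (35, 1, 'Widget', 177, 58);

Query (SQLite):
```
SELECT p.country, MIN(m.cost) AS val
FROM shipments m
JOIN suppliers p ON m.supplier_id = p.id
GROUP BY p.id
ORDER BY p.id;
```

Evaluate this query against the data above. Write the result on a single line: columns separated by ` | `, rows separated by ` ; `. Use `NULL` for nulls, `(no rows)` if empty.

Join each shipments row to its suppliers via supplier_id.
Group joined rows by suppliers.id; compute MIN(m.cost) per group.
  1: ids {6, 8, 10, 19, 26, 35} → MIN(m.cost)=6
  2: ids {2, 5, 17} → MIN(m.cost)=40
  3: ids {4, 12, 16, 30} → MIN(m.cost)=6

Germany | 6 ; Canada | 40 ; UK | 6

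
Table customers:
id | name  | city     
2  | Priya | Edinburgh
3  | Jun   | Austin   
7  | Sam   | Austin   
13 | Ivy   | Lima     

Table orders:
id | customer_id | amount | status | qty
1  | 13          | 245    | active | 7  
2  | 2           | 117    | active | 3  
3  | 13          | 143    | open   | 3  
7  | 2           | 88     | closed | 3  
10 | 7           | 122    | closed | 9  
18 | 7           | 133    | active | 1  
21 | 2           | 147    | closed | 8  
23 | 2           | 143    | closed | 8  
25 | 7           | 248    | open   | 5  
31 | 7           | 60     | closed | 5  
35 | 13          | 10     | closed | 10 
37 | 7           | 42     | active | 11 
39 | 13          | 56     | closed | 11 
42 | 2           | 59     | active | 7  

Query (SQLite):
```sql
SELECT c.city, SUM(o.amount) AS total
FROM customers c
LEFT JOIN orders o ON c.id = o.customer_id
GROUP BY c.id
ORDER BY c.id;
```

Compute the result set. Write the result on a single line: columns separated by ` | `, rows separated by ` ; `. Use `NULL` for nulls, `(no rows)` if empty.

LEFT JOIN keeps every customers row; unmatched ones get NULL for orders columns.
Group by customers.id and compute SUM(o.amount). SUM over an all-NULL group is NULL.
  2: ids {2, 7, 21, 23, 42} → SUM(o.amount)=554
  3: ids {—} → SUM(o.amount)=NULL
  7: ids {10, 18, 25, 31, 37} → SUM(o.amount)=605
  13: ids {1, 3, 35, 39} → SUM(o.amount)=454

Edinburgh | 554 ; Austin | NULL ; Austin | 605 ; Lima | 454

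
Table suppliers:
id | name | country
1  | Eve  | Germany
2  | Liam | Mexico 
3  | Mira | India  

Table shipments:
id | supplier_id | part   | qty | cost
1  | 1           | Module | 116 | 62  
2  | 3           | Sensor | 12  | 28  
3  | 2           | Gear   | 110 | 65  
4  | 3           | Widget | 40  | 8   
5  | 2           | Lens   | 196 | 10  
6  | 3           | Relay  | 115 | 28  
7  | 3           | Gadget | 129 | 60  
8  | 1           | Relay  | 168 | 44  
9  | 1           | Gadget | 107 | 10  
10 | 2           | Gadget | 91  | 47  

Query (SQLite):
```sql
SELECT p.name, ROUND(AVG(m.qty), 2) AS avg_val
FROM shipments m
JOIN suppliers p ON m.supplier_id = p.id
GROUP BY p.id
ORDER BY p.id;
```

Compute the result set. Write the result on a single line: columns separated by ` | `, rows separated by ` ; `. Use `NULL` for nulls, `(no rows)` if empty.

Join each shipments row to its suppliers via supplier_id.
Group joined rows by suppliers.id; compute ROUND(AVG(m.qty), 2) per group.
  1: ids {1, 8, 9} → ROUND(AVG(m.qty), 2)=130.33
  2: ids {3, 5, 10} → ROUND(AVG(m.qty), 2)=132.33
  3: ids {2, 4, 6, 7} → ROUND(AVG(m.qty), 2)=74

Eve | 130.33 ; Liam | 132.33 ; Mira | 74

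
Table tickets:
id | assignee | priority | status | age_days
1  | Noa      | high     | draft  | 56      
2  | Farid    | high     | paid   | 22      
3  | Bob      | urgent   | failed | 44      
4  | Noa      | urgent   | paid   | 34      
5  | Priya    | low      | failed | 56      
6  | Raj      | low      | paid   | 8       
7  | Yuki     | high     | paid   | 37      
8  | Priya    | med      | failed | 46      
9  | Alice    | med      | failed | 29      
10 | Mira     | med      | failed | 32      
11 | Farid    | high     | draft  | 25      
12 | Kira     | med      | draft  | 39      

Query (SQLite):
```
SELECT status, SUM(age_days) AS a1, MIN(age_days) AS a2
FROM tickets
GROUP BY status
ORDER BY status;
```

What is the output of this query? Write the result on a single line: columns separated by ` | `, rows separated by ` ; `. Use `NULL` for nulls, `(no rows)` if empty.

draft | 120 | 25 ; failed | 207 | 29 ; paid | 101 | 8

Group tickets by status.
Per group compute: SUM(age_days), MIN(age_days).
  draft: ids {1, 11, 12} → SUM(age_days)=120, MIN(age_days)=25
  failed: ids {3, 5, 8, 9, 10} → SUM(age_days)=207, MIN(age_days)=29
  paid: ids {2, 4, 6, 7} → SUM(age_days)=101, MIN(age_days)=8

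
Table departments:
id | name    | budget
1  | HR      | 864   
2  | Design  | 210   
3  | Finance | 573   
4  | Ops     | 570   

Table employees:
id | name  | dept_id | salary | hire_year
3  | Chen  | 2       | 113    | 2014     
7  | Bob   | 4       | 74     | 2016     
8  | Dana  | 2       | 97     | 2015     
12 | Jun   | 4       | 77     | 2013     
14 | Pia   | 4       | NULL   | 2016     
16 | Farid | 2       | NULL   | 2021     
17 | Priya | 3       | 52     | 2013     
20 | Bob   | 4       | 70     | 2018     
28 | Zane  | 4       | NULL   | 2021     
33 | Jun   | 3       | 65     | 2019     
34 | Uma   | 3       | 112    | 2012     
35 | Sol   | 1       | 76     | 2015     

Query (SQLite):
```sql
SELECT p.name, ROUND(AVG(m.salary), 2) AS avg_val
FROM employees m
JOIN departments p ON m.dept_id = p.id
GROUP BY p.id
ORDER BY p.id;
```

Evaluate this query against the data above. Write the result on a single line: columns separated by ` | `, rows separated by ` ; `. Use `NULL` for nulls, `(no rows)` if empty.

Join each employees row to its departments via dept_id.
Group joined rows by departments.id; compute ROUND(AVG(m.salary), 2) per group.
  1: ids {35} → ROUND(AVG(m.salary), 2)=76
  2: ids {3, 8, 16} → ROUND(AVG(m.salary), 2)=105
  3: ids {17, 33, 34} → ROUND(AVG(m.salary), 2)=76.33
  4: ids {7, 12, 14, 20, 28} → ROUND(AVG(m.salary), 2)=73.67

HR | 76 ; Design | 105 ; Finance | 76.33 ; Ops | 73.67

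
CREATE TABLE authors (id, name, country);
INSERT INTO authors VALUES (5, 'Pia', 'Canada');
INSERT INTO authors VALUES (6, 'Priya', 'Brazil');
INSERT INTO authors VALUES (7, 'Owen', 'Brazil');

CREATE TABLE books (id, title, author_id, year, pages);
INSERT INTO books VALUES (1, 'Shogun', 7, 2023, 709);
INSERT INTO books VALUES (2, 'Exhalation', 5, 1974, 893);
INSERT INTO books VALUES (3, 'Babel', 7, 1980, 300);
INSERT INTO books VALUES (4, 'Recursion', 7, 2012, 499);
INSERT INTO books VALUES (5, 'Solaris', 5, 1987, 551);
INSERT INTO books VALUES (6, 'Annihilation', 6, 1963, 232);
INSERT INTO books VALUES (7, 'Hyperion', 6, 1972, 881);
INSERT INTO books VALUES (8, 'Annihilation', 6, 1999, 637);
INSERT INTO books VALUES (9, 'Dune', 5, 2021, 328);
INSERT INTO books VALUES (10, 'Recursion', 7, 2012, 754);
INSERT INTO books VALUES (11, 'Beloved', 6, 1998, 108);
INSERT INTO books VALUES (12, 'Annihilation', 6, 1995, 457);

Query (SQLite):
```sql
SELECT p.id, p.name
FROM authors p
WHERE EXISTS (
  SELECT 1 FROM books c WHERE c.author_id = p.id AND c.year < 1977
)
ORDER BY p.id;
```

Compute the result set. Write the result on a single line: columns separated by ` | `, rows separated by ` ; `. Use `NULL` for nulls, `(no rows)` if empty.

5 | Pia ; 6 | Priya

For each authors row, check whether any books with matching author_id has year < 1977.
Keep rows where that is true.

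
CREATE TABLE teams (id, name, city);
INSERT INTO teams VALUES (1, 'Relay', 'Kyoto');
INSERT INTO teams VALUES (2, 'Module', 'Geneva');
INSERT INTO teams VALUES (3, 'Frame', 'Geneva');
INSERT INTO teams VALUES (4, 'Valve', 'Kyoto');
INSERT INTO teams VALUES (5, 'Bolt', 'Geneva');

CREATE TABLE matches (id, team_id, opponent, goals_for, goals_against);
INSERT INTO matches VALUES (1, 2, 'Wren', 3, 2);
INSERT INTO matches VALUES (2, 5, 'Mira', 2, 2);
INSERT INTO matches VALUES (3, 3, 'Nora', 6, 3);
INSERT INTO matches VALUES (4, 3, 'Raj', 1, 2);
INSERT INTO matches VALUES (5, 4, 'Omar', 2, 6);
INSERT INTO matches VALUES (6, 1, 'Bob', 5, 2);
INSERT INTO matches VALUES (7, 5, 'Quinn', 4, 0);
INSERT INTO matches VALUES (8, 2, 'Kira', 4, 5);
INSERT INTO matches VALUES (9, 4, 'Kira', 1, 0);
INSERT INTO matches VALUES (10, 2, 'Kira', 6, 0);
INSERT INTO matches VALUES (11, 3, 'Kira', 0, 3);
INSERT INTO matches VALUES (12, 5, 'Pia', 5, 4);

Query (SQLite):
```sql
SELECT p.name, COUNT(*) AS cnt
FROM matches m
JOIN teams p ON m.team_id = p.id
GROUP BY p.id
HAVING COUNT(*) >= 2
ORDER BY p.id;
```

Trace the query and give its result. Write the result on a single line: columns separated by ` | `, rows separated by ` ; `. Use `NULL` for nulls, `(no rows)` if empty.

Module | 3 ; Frame | 3 ; Valve | 2 ; Bolt | 3

Join each matches row to its teams via team_id.
Group joined rows by teams.id; compute COUNT(*) per group.
HAVING: keep groups with count ≥ 2.
  1: ids {6} → COUNT(*)=1
  2: ids {1, 8, 10} → COUNT(*)=3
  3: ids {3, 4, 11} → COUNT(*)=3
  4: ids {5, 9} → COUNT(*)=2
  5: ids {2, 7, 12} → COUNT(*)=3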